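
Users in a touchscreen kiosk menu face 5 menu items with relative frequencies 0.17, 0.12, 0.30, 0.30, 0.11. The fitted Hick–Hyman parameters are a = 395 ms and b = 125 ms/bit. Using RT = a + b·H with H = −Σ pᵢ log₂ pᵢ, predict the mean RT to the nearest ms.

Entropy contributions −pᵢ log₂ pᵢ: 0.4346, 0.3671, 0.5211, 0.5211, 0.3503; sum H = 2.1941 bits.
RT = a + bH = 395 + 125·2.1941 = 669.27 ms.

669 ms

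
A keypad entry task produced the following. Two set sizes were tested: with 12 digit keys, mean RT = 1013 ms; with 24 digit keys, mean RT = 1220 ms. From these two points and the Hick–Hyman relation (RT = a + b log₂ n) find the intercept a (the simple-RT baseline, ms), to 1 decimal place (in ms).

The slope on a log₂ axis is (1220 − 1013) / (4.5850 − 3.5850) = 207.000 ms/bit.
a = RT₁ − b·log₂ n₁ = 1013 − 207.000 × 3.5850 = 270.913 ms.

270.9 ms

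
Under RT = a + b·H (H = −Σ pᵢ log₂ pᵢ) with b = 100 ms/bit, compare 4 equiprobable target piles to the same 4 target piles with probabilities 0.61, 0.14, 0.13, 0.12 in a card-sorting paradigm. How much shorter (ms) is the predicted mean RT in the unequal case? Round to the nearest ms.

Equiprobable entropy H₀ = log₂ 4 = 2.0000 bits.
Skewed entropy H = −Σ pᵢ log₂ pᵢ = 1.5818 bits.
ΔRT = b·(H₀ − H) = 100 × 0.4182 = 41.82 ms.

42 ms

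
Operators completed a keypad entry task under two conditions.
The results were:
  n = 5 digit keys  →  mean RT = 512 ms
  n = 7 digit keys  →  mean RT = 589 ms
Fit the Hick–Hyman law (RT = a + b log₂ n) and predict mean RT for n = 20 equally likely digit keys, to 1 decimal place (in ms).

With log₂ n on the abscissa the relation is linear; from the two conditions:
  b = (589 − 512) / (log₂ 7 − log₂ 5) = 77 / (2.8074 − 2.3219) = 158.623 ms/bit
  a = 512 − 158.623 × 2.3219 = 143.688 ms
Then RT(20) = 143.688 + 158.623 × log₂ 20 = 143.688 + 158.623 × 4.3219 ≈ 829.247 ms.

829.2 ms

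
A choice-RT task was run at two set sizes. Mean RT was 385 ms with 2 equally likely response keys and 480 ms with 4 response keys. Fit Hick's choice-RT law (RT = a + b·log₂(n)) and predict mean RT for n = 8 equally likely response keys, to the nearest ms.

With log₂ n on the abscissa the relation is linear; from the two conditions:
  b = (480 − 385) / (log₂ 4 − log₂ 2) = 95 / (2 − 1) = 95 ms/bit
  a = 385 − 95 × 1 = 290 ms
Then RT(8) = 290 + 95 × log₂ 8 = 290 + 95 × 3 ≈ 575.000 ms.

575 ms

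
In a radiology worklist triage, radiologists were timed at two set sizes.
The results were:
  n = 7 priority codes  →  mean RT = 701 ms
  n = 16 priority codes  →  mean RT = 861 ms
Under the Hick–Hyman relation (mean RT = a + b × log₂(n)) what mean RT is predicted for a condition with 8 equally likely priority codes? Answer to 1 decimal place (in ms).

With log₂ n on the abscissa the relation is linear; from the two conditions:
  b = (861 − 701) / (log₂ 16 − log₂ 7) = 160 / (4 − 2.8074) = 134.156 ms/bit
  a = 701 − 134.156 × 2.8074 = 324.378 ms
Then RT(8) = 324.378 + 134.156 × log₂ 8 = 324.378 + 134.156 × 3 ≈ 726.844 ms.

726.8 ms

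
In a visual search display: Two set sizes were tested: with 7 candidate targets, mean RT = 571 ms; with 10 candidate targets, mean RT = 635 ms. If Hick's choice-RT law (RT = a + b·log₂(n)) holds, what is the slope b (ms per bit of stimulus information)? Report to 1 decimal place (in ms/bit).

Slope: b = (635 − 571) / (log₂ 10 − log₂ 7) = 64/0.5146 = 124.375 ms/bit.

124.4 ms/bit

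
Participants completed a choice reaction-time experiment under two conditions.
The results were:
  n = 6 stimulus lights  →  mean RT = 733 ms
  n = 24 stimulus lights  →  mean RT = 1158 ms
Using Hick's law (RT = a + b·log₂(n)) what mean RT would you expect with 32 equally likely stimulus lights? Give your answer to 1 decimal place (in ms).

RT is linear in log₂ n, so two points fix the line:
  b = (1158 − 733) / (log₂ 24 − log₂ 6) = 425 / (4.5850 − 2.5850) = 212.500 ms/bit
  a = 733 − 212.500 × 2.5850 = 183.695 ms
Then RT(32) = 183.695 + 212.500 × log₂ 32 = 183.695 + 212.500 × 5 ≈ 1246.195 ms.

1246.2 ms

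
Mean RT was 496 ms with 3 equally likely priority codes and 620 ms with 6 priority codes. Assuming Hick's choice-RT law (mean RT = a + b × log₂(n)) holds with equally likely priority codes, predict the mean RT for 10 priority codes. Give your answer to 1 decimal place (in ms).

711.4 ms

Solve the two-equation system in a and b:
  b = (620 − 496) / (log₂ 6 − log₂ 3) = 124 / (2.5850 − 1.5850) = 124.000 ms/bit
  a = 496 − 124.000 × 1.5850 = 299.465 ms
Then RT(10) = 299.465 + 124.000 × log₂ 10 = 299.465 + 124.000 × 3.3219 ≈ 711.384 ms.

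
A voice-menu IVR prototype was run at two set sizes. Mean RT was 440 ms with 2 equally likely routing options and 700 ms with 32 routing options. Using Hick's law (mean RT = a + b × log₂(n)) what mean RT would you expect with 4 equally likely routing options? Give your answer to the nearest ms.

505 ms

Solve the two-equation system in a and b:
  b = (700 − 440) / (log₂ 32 − log₂ 2) = 260 / (5 − 1) = 65 ms/bit
  a = 440 − 65 × 1 = 375 ms
Then RT(4) = 375 + 65 × log₂ 4 = 375 + 65 × 2 ≈ 505.000 ms.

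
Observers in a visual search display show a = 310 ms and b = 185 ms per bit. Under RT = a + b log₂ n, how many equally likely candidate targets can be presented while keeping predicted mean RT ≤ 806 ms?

Information budget: (806 − 310)/185 = 2.6811 bits, so n ≤ 2^2.6811 = 6.413 → at most 6.

6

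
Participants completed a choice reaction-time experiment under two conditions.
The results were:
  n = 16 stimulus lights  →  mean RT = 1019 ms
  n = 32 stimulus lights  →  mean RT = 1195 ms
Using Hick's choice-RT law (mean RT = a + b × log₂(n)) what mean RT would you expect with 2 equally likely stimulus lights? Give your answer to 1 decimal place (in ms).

491.0 ms

RT is linear in log₂ n, so two points fix the line:
  b = (1195 − 1019) / (log₂ 32 − log₂ 16) = 176 / (5 − 4) = 176.000 ms/bit
  a = 1019 − 176.000 × 4 = 315.000 ms
Then RT(2) = 315.000 + 176.000 × log₂ 2 = 315.000 + 176.000 × 1 ≈ 491.000 ms.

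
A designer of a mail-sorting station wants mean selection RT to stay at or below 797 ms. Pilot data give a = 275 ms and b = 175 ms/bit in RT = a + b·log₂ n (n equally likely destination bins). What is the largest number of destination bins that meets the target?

7

175·log₂ n ≤ 797 − 275 = 522, giving log₂ n ≤ 2.9829 and n ≤ 7.906. The largest whole number is 7.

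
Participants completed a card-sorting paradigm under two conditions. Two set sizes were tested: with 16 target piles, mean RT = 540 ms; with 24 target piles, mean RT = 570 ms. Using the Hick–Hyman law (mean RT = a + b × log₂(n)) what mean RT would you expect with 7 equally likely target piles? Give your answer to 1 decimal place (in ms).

With log₂ n on the abscissa the relation is linear; from the two conditions:
  b = (570 − 540) / (log₂ 24 − log₂ 16) = 30 / (4.5850 − 4) = 51.285 ms/bit
  a = 540 − 51.285 × 4 = 334.859 ms
Then RT(7) = 334.859 + 51.285 × log₂ 7 = 334.859 + 51.285 × 2.8074 ≈ 478.835 ms.

478.8 ms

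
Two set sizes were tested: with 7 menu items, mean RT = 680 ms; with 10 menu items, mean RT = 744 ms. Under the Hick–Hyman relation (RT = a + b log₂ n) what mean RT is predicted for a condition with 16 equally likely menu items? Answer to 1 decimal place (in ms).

Fit slope and intercept:
  b = (744 − 680) / (log₂ 10 − log₂ 7) = 64 / (3.3219 − 2.8074) = 124.375 ms/bit
  a = 680 − 124.375 × 2.8074 = 330.835 ms
Then RT(16) = 330.835 + 124.375 × log₂ 16 = 330.835 + 124.375 × 4 ≈ 828.335 ms.

828.3 ms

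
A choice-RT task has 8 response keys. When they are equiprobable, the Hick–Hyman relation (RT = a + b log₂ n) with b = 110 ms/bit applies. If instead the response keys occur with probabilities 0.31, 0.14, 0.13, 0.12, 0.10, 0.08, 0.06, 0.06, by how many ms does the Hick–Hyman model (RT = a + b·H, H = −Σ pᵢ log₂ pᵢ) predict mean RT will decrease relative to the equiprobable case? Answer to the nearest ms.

24 ms

The RT saving is b·ΔH. Equiprobable H₀ = log₂(8) = 3.0000 bits; with the given probabilities H = 2.7814 bits.
b·(H₀ − H) = 110 × (3.0000 − 2.7814) = 24.05 ms.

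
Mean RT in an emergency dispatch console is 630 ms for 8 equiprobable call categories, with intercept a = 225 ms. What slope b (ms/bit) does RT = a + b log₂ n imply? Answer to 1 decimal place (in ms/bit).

135.0 ms/bit

8 alternatives carry log₂ 8 = 3 bits; the choice cost is 630 − 225 = 405 ms, so b = 405/3 = 135.000 ms/bit.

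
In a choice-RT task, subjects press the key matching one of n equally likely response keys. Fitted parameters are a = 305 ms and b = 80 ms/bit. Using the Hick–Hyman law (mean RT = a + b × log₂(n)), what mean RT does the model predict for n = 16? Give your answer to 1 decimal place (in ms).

625.0 ms

log₂(16) = 4 bits, so RT = 305 + 80 × 4 ≈ 625.000 ms.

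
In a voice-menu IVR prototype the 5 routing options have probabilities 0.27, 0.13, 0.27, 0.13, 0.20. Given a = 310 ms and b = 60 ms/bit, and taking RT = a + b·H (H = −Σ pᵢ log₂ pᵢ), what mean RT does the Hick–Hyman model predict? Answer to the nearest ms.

445 ms

Entropy contributions −pᵢ log₂ pᵢ: 0.5100, 0.3826, 0.5100, 0.3826, 0.4644; sum H = 2.2497 bits.
RT = a + bH = 310 + 60·2.2497 = 444.98 ms.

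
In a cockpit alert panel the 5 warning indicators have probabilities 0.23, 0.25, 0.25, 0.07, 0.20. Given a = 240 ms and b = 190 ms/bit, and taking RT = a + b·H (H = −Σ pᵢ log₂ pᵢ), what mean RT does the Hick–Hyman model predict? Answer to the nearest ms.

662 ms

H = 0.23·log₂(1/0.23) + 0.25·log₂(1/0.25) + 0.25·log₂(1/0.25) + 0.07·log₂(1/0.07) + 0.20·log₂(1/0.20) = 2.2206 bits.
RT = 240 + 190 × 2.2206 = 661.92 ms.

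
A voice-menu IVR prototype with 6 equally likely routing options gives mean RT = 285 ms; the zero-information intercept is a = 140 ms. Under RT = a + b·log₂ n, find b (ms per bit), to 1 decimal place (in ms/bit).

log₂(6) = 2.5850 bits.
b = (RT − a)/log₂ n = (285 − 140) / 2.5850 = 56.094 ms/bit.

56.1 ms/bit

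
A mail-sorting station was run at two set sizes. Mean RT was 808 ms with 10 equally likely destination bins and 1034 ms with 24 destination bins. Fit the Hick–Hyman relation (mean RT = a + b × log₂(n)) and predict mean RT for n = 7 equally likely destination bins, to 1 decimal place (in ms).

With log₂ n on the abscissa the relation is linear; from the two conditions:
  b = (1034 − 808) / (log₂ 24 − log₂ 10) = 226 / (4.5850 − 3.3219) = 178.934 ms/bit
  a = 808 − 178.934 × 3.3219 = 213.594 ms
Then RT(7) = 213.594 + 178.934 × log₂ 7 = 213.594 + 178.934 × 2.8074 ≈ 715.925 ms.

715.9 ms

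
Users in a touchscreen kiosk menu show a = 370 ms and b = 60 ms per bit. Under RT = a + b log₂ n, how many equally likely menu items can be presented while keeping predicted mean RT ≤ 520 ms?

5

Information budget: (520 − 370)/60 = 2.5000 bits, so n ≤ 2^2.5000 = 5.657 → at most 5.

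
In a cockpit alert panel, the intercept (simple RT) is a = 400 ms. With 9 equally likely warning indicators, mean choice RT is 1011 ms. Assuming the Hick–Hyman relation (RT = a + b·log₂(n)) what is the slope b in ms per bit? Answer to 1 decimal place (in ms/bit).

9 alternatives carry log₂ 9 = 3.1699 bits; the choice cost is 1011 − 400 = 611 ms, so b = 611/3.1699 = 192.749 ms/bit.

192.7 ms/bit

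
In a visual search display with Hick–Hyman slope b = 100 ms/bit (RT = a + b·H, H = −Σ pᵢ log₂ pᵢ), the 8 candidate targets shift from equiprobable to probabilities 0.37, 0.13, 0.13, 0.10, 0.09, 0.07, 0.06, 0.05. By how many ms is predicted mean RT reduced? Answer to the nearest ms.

Equiprobable entropy H₀ = log₂ 8 = 3.0000 bits.
Skewed entropy H = −Σ pᵢ log₂ pᵢ = 2.6690 bits.
ΔRT = b·(H₀ − H) = 100 × 0.3310 = 33.10 ms.

33 ms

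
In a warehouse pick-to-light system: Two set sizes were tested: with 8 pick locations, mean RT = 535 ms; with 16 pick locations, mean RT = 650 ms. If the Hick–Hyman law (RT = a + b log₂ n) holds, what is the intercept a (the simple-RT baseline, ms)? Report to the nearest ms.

190 ms

b = (RT₂ − RT₁)/(log₂ n₂ − log₂ n₁) = (650 − 535)/(4 − 3) = 115 ms/bit.
Intercept: a = 535 − 115·log₂(8) = 190.000 ms.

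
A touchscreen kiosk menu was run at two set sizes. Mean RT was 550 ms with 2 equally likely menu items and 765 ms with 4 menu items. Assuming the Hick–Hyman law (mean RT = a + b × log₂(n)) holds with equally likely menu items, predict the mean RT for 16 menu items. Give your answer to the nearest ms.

Solve the two-equation system in a and b:
  b = (765 − 550) / (log₂ 4 − log₂ 2) = 215 / (2 − 1) = 215 ms/bit
  a = 550 − 215 × 1 = 335 ms
Then RT(16) = 335 + 215 × log₂ 16 = 335 + 215 × 4 ≈ 1195.000 ms.

1195 ms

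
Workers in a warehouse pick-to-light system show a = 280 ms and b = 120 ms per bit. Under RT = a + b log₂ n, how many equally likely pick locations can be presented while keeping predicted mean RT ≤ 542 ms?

120·log₂ n ≤ 542 − 280 = 262, giving log₂ n ≤ 2.1833 and n ≤ 4.542. The largest whole number is 4.

4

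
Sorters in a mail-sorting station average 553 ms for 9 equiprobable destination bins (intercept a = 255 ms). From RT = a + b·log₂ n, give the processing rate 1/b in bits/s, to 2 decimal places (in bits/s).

Choice component = 553 − 255 = 298 ms over log₂(9) = 3.1699 bits.
b = 298 / 3.1699 = 94.009 ms/bit, so 1/b = 10.637 bits/s.

10.64 bits/s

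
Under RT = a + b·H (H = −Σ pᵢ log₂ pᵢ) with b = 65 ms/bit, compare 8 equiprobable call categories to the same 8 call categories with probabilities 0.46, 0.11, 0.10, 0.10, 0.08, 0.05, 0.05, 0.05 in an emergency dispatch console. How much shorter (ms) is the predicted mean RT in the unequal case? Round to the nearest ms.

The RT saving is b·ΔH. Equiprobable H₀ = log₂(8) = 3.0000 bits; with the given probabilities H = 2.4698 bits.
b·(H₀ − H) = 65 × (3.0000 − 2.4698) = 34.46 ms.

34 ms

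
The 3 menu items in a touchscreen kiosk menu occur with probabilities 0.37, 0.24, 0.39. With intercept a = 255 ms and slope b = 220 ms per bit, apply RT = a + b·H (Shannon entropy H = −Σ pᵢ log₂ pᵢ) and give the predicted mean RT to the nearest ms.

Entropy contributions −pᵢ log₂ pᵢ: 0.5307, 0.4941, 0.5298; sum H = 1.5547 bits.
RT = a + bH = 255 + 220·1.5547 = 597.03 ms.

597 ms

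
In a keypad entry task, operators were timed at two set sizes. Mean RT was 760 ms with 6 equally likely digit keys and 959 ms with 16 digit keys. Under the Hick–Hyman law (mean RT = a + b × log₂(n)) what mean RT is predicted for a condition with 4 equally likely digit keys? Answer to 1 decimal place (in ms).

677.7 ms

Fit slope and intercept:
  b = (959 − 760) / (log₂ 16 − log₂ 6) = 199 / (4 − 2.5850) = 140.632 ms/bit
  a = 760 − 140.632 × 2.5850 = 396.471 ms
Then RT(4) = 396.471 + 140.632 × log₂ 4 = 396.471 + 140.632 × 2 ≈ 677.735 ms.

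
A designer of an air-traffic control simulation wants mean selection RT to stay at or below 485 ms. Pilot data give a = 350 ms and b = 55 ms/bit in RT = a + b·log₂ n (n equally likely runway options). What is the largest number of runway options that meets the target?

5

Information budget: (485 − 350)/55 = 2.4545 bits, so n ≤ 2^2.4545 = 5.481 → at most 5.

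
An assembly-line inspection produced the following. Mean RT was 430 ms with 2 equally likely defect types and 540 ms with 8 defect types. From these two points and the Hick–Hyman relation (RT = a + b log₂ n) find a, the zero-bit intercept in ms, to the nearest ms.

b = (RT₂ − RT₁)/(log₂ n₂ − log₂ n₁) = (540 − 430)/(3 − 1) = 55 ms/bit.
a = RT₁ − b·log₂ n₁ = 430 − 55 × 1 = 375.000 ms.

375 ms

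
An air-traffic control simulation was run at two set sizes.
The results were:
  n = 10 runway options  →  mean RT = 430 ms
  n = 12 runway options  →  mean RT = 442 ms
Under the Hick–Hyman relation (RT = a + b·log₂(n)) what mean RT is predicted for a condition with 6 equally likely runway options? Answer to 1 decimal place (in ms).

With log₂ n on the abscissa the relation is linear; from the two conditions:
  b = (442 − 430) / (log₂ 12 − log₂ 10) = 12 / (3.5850 − 3.3219) = 45.621 ms/bit
  a = 430 − 45.621 × 3.3219 = 278.449 ms
Then RT(6) = 278.449 + 45.621 × log₂ 6 = 278.449 + 45.621 × 2.5850 ≈ 396.379 ms.

396.4 ms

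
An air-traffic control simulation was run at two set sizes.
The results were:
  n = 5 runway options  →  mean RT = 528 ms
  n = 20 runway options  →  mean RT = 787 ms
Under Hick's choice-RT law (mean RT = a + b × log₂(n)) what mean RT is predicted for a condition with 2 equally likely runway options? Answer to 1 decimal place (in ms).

Solve the two-equation system in a and b:
  b = (787 − 528) / (log₂ 20 − log₂ 5) = 259 / (4.3219 − 2.3219) = 129.500 ms/bit
  a = 528 − 129.500 × 2.3219 = 227.310 ms
Then RT(2) = 227.310 + 129.500 × log₂ 2 = 227.310 + 129.500 × 1 ≈ 356.810 ms.

356.8 ms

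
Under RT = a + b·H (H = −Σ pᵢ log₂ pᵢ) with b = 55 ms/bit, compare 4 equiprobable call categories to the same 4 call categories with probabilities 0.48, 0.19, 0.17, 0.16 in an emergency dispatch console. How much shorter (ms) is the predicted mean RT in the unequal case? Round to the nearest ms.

Equiprobable entropy H₀ = log₂ 4 = 2.0000 bits.
Skewed entropy H = −Σ pᵢ log₂ pᵢ = 1.8211 bits.
ΔRT = b·(H₀ − H) = 55 × 0.1789 = 9.84 ms.

10 ms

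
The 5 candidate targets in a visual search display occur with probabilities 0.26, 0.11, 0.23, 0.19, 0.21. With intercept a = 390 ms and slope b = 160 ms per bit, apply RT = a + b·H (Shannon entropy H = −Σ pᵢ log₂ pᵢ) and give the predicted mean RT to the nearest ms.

753 ms

H = 0.26·log₂(1/0.26) + 0.11·log₂(1/0.11) + 0.23·log₂(1/0.23) + 0.19·log₂(1/0.19) + 0.21·log₂(1/0.21) = 2.2713 bits.
RT = 390 + 160 × 2.2713 = 753.41 ms.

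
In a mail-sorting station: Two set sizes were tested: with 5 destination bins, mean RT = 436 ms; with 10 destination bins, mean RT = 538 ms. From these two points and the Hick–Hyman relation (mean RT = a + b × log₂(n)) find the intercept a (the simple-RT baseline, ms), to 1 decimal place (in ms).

Slope: b = (538 − 436) / (log₂ 10 − log₂ 5) = 102/1.0000 = 102.000 ms/bit.
Intercept: a = 436 − 102.000·log₂(5) = 199.163 ms.

199.2 ms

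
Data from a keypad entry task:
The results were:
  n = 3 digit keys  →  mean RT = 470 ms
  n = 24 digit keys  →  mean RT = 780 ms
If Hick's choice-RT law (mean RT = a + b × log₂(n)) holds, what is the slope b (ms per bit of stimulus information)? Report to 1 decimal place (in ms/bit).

b = (RT₂ − RT₁)/(log₂ n₂ − log₂ n₁) = (780 − 470)/(4.5850 − 1.5850) = 103.333 ms/bit.

103.3 ms/bit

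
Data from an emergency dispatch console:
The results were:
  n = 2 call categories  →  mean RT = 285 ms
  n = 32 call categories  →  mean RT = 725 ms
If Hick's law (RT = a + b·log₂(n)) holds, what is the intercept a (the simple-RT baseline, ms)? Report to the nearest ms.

The slope on a log₂ axis is (725 − 285) / (5 − 1) = 110 ms/bit.
Intercept: a = 285 − 110·log₂(2) = 175.000 ms.

175 ms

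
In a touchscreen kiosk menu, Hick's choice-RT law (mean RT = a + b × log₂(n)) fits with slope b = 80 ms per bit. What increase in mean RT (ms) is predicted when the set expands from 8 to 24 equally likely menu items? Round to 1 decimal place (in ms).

The intercept a cancels: ΔRT = b·(log₂ n₂ − log₂ n₁) = b·log₂(n₂/n₁).
log₂(24) − log₂(8) = 4.5850 − 3 = 1.5850.
ΔRT = 80 × 1.5850 = 126.797 ms.

126.8 ms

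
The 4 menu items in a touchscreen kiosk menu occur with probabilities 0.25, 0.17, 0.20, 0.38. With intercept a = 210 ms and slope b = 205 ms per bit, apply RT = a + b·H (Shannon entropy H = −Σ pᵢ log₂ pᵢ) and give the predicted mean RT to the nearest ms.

Entropy contributions −pᵢ log₂ pᵢ: 0.5000, 0.4346, 0.4644, 0.5305; sum H = 1.9294 bits.
RT = a + bH = 210 + 205·1.9294 = 605.53 ms.

606 ms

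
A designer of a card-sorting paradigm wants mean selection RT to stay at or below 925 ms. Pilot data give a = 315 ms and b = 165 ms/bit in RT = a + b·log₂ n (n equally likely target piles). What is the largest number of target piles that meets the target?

12

Set 315 + 165·log₂ n ≤ 925 → log₂ n ≤ (925 − 315)/165 = 3.6970.
So n ≤ 2^3.6970 = 12.969; the largest integer n is 12.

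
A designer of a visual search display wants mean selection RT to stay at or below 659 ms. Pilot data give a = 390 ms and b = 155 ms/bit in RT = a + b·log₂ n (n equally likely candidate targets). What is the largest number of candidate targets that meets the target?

3

155·log₂ n ≤ 659 − 390 = 269, giving log₂ n ≤ 1.7355 and n ≤ 3.330. The largest whole number is 3.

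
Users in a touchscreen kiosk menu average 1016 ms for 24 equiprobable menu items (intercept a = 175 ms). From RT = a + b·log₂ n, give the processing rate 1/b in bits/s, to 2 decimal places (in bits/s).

b = (1016 − 175)/log₂ 24 = 841/4.5850 = 183.426 ms per bit = 0.18343 s/bit; the reciprocal is 5.452 bits/s.

5.45 bits/s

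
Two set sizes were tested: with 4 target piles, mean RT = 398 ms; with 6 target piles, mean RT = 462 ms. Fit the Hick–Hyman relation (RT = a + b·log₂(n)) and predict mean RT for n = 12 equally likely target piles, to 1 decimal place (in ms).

571.4 ms

RT is linear in log₂ n, so two points fix the line:
  b = (462 − 398) / (log₂ 6 − log₂ 4) = 64 / (2.5850 − 2) = 109.409 ms/bit
  a = 398 − 109.409 × 2 = 179.183 ms
Then RT(12) = 179.183 + 109.409 × log₂ 12 = 179.183 + 109.409 × 3.5850 ≈ 571.409 ms.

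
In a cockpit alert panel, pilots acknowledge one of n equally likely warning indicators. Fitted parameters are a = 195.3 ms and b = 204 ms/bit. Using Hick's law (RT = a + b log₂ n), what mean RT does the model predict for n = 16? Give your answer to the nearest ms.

log₂(16) = 4 bits, so RT = 195.3 + 204 × 4 ≈ 1011.300 ms.

1011 ms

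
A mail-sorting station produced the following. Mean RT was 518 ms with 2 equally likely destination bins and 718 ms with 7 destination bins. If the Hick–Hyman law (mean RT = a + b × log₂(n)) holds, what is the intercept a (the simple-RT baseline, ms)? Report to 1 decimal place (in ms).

407.3 ms

Slope: b = (718 − 518) / (log₂ 7 − log₂ 2) = 200/1.8074 = 110.659 ms/bit.
a = RT₁ − b·log₂ n₁ = 518 − 110.659 × 1 = 407.341 ms.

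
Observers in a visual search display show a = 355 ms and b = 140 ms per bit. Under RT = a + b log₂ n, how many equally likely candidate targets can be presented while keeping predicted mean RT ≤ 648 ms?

140·log₂ n ≤ 648 − 355 = 293, giving log₂ n ≤ 2.0929 and n ≤ 4.266. The largest whole number is 4.

4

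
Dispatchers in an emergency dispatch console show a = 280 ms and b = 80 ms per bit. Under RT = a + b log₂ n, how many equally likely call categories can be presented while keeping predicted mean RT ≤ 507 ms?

7

Set 280 + 80·log₂ n ≤ 507 → log₂ n ≤ (507 − 280)/80 = 2.8375.
So n ≤ 2^2.8375 = 7.148; the largest integer n is 7.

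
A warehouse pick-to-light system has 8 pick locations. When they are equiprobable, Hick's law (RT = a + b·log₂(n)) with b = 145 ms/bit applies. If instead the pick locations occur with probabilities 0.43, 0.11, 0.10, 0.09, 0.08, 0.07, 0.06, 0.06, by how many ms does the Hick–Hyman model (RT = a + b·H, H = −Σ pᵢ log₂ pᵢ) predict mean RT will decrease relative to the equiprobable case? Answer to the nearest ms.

Equiprobable entropy H₀ = log₂ 8 = 3.0000 bits.
Skewed entropy H = −Σ pᵢ log₂ pᵢ = 2.5658 bits.
ΔRT = b·(H₀ − H) = 145 × 0.4342 = 62.95 ms.

63 ms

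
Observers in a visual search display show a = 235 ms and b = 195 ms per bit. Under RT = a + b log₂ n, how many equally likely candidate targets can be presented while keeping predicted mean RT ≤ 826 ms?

8

Set 235 + 195·log₂ n ≤ 826 → log₂ n ≤ (826 − 235)/195 = 3.0308.
So n ≤ 2^3.0308 = 8.172; the largest integer n is 8.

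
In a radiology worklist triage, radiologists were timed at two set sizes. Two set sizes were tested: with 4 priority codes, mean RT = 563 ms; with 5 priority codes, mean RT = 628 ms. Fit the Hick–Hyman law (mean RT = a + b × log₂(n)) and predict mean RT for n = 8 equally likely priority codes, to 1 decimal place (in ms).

764.9 ms

Solve the two-equation system in a and b:
  b = (628 − 563) / (log₂ 5 − log₂ 4) = 65 / (2.3219 − 2) = 201.908 ms/bit
  a = 563 − 201.908 × 2 = 159.183 ms
Then RT(8) = 159.183 + 201.908 × log₂ 8 = 159.183 + 201.908 × 3 ≈ 764.908 ms.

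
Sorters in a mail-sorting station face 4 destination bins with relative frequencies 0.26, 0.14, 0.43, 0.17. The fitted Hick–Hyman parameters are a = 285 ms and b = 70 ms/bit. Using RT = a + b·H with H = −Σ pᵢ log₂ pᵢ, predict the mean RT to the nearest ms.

415 ms

Entropy contributions −pᵢ log₂ pᵢ: 0.5053, 0.3971, 0.5236, 0.4346; sum H = 1.8605 bits.
RT = a + bH = 285 + 70·1.8605 = 415.24 ms.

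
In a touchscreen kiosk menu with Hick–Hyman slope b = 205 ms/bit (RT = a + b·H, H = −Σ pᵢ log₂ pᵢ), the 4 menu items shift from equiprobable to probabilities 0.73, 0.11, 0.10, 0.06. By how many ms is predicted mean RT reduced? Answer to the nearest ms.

The RT saving is b·ΔH. Equiprobable H₀ = log₂(4) = 2.0000 bits; with the given probabilities H = 1.2575 bits.
b·(H₀ − H) = 205 × (2.0000 − 1.2575) = 152.22 ms.

152 ms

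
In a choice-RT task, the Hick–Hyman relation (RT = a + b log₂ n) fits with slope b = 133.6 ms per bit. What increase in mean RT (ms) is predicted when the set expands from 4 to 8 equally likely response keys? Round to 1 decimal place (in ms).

133.6 ms

ΔRT = (a + b log₂ n₂) − (a + b log₂ n₁) = b·(log₂ n₂ − log₂ n₁).
log₂(8) − log₂(4) = log₂(8/4) = log₂(2) = 1.
ΔRT = 133.6 × 1.0000 = 133.600 ms.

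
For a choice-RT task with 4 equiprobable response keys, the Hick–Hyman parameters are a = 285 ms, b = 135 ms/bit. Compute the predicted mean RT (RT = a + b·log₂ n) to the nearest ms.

log₂(4) = 2 bits, so RT = 285 + 135 × 2 ≈ 555.000 ms.

555 ms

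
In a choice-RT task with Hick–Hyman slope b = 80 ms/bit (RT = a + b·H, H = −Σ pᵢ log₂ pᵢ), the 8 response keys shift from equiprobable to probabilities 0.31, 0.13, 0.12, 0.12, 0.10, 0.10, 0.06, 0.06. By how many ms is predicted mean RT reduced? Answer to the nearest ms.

17 ms

The RT saving is b·ΔH. Equiprobable H₀ = log₂(8) = 3.0000 bits; with the given probabilities H = 2.7920 bits.
b·(H₀ − H) = 80 × (3.0000 − 2.7920) = 16.64 ms.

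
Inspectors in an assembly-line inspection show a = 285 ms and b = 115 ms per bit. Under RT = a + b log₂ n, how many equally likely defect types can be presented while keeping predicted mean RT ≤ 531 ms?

4

Information budget: (531 − 285)/115 = 2.1391 bits, so n ≤ 2^2.1391 = 4.405 → at most 4.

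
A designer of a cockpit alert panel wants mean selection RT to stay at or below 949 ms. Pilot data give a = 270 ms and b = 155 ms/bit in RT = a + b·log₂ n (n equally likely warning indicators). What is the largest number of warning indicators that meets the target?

Set 270 + 155·log₂ n ≤ 949 → log₂ n ≤ (949 − 270)/155 = 4.3806.
So n ≤ 2^4.3806 = 20.831; the largest integer n is 20.

20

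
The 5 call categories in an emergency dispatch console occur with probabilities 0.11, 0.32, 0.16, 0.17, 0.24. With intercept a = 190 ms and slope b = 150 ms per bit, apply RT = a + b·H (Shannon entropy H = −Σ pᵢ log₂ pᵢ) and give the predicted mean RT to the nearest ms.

524 ms

H = 0.11·log₂(1/0.11) + 0.32·log₂(1/0.32) + 0.16·log₂(1/0.16) + 0.17·log₂(1/0.17) + 0.24·log₂(1/0.24) = 2.2281 bits.
RT = 190 + 150 × 2.2281 = 524.21 ms.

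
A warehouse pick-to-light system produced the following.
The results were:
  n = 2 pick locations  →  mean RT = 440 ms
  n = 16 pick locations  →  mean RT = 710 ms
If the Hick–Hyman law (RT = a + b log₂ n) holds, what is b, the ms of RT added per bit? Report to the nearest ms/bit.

Slope: b = (710 − 440) / (log₂ 16 − log₂ 2) = 270/3.0000 = 90 ms/bit.

90 ms/bit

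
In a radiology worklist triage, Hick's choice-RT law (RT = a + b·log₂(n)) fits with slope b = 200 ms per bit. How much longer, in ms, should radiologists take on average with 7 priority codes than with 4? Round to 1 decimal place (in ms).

161.5 ms

ΔRT = (a + b log₂ n₂) − (a + b log₂ n₁) = b·(log₂ n₂ − log₂ n₁).
log₂(7) − log₂(4) = 2.8074 − 2 = 0.8074.
ΔRT = 200 × 0.8074 = 161.471 ms.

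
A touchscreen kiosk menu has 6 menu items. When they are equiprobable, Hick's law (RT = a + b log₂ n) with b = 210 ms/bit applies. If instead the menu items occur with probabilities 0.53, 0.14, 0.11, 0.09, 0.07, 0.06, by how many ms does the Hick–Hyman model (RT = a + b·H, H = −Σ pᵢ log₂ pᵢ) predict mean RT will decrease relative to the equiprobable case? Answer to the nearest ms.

The RT saving is b·ΔH. Equiprobable H₀ = log₂(6) = 2.5850 bits; with the given probabilities H = 2.0576 bits.
b·(H₀ − H) = 210 × (2.5850 − 2.0576) = 110.75 ms.

111 ms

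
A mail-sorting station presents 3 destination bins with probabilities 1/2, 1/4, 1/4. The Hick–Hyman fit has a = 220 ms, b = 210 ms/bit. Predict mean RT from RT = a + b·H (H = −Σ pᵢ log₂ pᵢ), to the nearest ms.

535 ms

Each term −pᵢ log₂ pᵢ: 0.5·1 + 0.25·2 + 0.25·2; summed, H = 1.500 bits.
Mean RT = a + bH = 220 + 210·1.500 = 535.00 ms.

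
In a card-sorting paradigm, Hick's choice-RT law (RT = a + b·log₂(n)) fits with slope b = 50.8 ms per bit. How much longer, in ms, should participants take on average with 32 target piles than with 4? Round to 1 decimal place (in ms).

152.4 ms

ΔRT = (a + b log₂ n₂) − (a + b log₂ n₁) = b·(log₂ n₂ − log₂ n₁).
log₂(32) − log₂(4) = log₂(32/4) = log₂(8) = 3.
ΔRT = 50.8 × 3.0000 = 152.400 ms.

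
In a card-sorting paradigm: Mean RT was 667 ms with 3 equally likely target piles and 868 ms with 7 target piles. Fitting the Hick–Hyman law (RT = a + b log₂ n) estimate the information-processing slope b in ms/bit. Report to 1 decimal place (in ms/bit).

164.4 ms/bit

The slope on a log₂ axis is (868 − 667) / (2.8074 − 1.5850) = 164.432 ms/bit.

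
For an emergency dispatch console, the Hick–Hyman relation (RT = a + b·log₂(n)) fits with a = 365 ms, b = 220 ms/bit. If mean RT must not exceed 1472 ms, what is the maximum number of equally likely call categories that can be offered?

Information budget: (1472 − 365)/220 = 5.0318 bits, so n ≤ 2^5.0318 = 32.714 → at most 32.

32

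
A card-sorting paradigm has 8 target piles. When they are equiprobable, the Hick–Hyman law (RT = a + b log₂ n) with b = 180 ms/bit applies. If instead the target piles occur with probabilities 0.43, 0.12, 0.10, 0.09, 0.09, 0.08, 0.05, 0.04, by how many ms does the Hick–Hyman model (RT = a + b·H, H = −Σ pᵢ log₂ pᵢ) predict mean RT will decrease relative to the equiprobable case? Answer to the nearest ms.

Equiprobable entropy H₀ = log₂ 8 = 3.0000 bits.
Skewed entropy H = −Σ pᵢ log₂ pᵢ = 2.5415 bits.
ΔRT = b·(H₀ − H) = 180 × 0.4585 = 82.53 ms.

83 ms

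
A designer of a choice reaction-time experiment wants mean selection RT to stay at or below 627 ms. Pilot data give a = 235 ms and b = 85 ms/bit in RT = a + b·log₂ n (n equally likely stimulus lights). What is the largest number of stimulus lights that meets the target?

24

Information budget: (627 − 235)/85 = 4.6118 bits, so n ≤ 2^4.6118 = 24.450 → at most 24.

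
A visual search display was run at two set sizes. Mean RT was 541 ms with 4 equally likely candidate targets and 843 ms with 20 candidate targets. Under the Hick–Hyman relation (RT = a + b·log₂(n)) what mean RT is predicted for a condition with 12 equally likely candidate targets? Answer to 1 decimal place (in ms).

747.1 ms

With log₂ n on the abscissa the relation is linear; from the two conditions:
  b = (843 − 541) / (log₂ 20 − log₂ 4) = 302 / (4.3219 − 2) = 130.064 ms/bit
  a = 541 − 130.064 × 2 = 280.871 ms
Then RT(12) = 280.871 + 130.064 × log₂ 12 = 280.871 + 130.064 × 3.5850 ≈ 747.147 ms.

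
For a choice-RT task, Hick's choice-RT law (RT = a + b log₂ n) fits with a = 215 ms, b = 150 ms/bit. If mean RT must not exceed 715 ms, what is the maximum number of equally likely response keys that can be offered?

10

Information budget: (715 − 215)/150 = 3.3333 bits, so n ≤ 2^3.3333 = 10.079 → at most 10.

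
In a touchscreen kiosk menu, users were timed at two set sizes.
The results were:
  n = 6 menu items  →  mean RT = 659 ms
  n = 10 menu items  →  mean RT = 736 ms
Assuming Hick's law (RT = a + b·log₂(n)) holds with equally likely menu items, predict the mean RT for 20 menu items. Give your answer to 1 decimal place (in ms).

Fit slope and intercept:
  b = (736 − 659) / (log₂ 10 − log₂ 6) = 77 / (3.3219 − 2.5850) = 104.482 ms/bit
  a = 659 − 104.482 × 2.5850 = 388.917 ms
Then RT(20) = 388.917 + 104.482 × log₂ 20 = 388.917 + 104.482 × 4.3219 ≈ 840.482 ms.

840.5 ms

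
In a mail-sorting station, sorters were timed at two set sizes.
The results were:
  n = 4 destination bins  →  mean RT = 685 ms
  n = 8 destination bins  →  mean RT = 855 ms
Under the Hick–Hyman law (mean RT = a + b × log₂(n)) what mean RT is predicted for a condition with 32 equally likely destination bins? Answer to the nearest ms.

Solve the two-equation system in a and b:
  b = (855 − 685) / (log₂ 8 − log₂ 4) = 170 / (3 − 2) = 170 ms/bit
  a = 685 − 170 × 2 = 345 ms
Then RT(32) = 345 + 170 × log₂ 32 = 345 + 170 × 5 ≈ 1195.000 ms.

1195 ms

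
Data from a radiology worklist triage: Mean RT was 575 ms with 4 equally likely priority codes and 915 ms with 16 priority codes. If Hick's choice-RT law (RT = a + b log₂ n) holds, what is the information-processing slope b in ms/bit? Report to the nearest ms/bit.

The slope on a log₂ axis is (915 − 575) / (4 − 2) = 170 ms/bit.

170 ms/bit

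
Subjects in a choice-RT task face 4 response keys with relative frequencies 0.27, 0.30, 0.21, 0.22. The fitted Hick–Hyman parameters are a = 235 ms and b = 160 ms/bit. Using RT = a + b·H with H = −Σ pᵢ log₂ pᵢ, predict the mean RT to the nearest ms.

H = 0.27·log₂(1/0.27) + 0.30·log₂(1/0.30) + 0.21·log₂(1/0.21) + 0.22·log₂(1/0.22) = 1.9845 bits.
RT = 235 + 160 × 1.9845 = 552.52 ms.

553 ms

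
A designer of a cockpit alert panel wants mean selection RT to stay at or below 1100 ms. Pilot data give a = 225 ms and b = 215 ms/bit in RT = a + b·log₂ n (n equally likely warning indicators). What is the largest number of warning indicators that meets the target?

16

Set 225 + 215·log₂ n ≤ 1100 → log₂ n ≤ (1100 − 225)/215 = 4.0698.
So n ≤ 2^4.0698 = 16.793; the largest integer n is 16.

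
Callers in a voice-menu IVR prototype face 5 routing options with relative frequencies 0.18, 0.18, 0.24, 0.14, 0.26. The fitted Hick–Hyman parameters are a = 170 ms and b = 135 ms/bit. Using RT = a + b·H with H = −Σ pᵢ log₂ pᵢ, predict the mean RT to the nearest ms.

479 ms

Entropy contributions −pᵢ log₂ pᵢ: 0.4453, 0.4453, 0.4941, 0.3971, 0.5053; sum H = 2.2871 bits.
RT = a + bH = 170 + 135·2.2871 = 478.77 ms.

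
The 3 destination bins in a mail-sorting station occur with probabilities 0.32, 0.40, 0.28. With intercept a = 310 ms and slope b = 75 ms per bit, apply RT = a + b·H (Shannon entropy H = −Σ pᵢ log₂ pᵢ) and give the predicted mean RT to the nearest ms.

Entropy contributions −pᵢ log₂ pᵢ: 0.5260, 0.5288, 0.5142; sum H = 1.5690 bits.
RT = a + bH = 310 + 75·1.5690 = 427.68 ms.

428 ms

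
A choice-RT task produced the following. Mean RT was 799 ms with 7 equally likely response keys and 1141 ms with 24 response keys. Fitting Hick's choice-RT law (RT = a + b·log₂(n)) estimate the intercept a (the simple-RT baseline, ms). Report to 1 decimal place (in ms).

The slope on a log₂ axis is (1141 − 799) / (4.5850 − 2.8074) = 192.393 ms/bit.
a = RT₁ − b·log₂ n₁ = 799 − 192.393 × 2.8074 = 258.883 ms.

258.9 ms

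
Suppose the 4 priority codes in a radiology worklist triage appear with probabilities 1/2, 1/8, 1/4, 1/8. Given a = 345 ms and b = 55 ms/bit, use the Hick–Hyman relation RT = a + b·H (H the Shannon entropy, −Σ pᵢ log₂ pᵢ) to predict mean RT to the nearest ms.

441 ms

H = −Σ pᵢ log₂ pᵢ = 0.5·1 + 0.125·3 + 0.25·2 + 0.125·3 = 1.750 bits.
RT = 345 + 55 × 1.750 = 441.25 ms.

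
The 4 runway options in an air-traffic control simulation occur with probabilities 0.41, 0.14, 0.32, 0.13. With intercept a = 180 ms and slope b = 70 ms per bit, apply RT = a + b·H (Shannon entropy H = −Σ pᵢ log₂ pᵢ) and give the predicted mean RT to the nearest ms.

308 ms

Entropy contributions −pᵢ log₂ pᵢ: 0.5274, 0.3971, 0.5260, 0.3826; sum H = 1.8332 bits.
RT = a + bH = 180 + 70·1.8332 = 308.32 ms.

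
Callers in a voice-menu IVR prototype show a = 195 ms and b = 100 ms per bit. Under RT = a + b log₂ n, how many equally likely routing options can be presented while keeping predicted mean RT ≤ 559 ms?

100·log₂ n ≤ 559 − 195 = 364, giving log₂ n ≤ 3.6400 and n ≤ 12.467. The largest whole number is 12.

12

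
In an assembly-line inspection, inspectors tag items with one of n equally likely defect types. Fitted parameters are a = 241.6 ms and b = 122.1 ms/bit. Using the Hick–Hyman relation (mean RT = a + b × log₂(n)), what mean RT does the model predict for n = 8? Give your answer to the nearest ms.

log₂(8) = 3 bits, so RT = 241.6 + 122.1 × 3 ≈ 607.900 ms.

608 ms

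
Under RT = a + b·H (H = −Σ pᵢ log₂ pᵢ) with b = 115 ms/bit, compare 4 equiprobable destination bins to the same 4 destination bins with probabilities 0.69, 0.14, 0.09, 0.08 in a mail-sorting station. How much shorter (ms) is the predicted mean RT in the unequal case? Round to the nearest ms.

72 ms

The RT saving is b·ΔH. Equiprobable H₀ = log₂(4) = 2.0000 bits; with the given probabilities H = 1.3707 bits.
b·(H₀ − H) = 115 × (2.0000 − 1.3707) = 72.38 ms.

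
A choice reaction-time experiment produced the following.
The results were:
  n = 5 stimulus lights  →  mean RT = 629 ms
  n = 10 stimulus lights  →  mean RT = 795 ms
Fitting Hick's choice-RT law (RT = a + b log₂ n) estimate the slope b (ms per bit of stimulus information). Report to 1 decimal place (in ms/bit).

Slope: b = (795 − 629) / (log₂ 10 − log₂ 5) = 166/1.0000 = 166.000 ms/bit.

166.0 ms/bit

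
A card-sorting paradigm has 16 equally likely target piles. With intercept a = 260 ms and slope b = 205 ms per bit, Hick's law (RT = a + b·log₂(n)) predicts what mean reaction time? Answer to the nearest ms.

1080 ms

log₂(16) = 4 bits, so RT = 260 + 205 × 4 ≈ 1080.000 ms.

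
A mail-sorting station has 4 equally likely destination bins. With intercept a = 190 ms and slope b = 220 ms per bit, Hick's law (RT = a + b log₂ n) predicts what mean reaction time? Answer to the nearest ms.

log₂(4) = 2 bits, so RT = 190 + 220 × 2 ≈ 630.000 ms.

630 ms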